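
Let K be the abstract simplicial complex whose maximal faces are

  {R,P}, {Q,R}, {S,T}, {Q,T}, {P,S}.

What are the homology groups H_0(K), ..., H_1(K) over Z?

H_0 = Z,  H_1 = Z.

K has 5 vertices, 5 edges.
rank ∂_0 = 0, rank ∂_1 = 4 ⇒ b_0 = 5 − 0 − 4 = 1; all invariant factors of ∂_1 are 1 so no torsion. So H_0 ≅ Z.
rank ∂_1 = 4, rank ∂_2 = 0 ⇒ b_1 = 5 − 4 − 0 = 1. So H_1 ≅ Z.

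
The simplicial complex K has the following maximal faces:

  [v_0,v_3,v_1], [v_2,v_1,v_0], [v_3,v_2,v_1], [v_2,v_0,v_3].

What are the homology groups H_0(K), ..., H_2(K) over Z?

H_0 ≅ Z,  H_1 = 0,  H_2 ≅ Z.

Take the total order v_0 < v_1 < v_2 < v_3 on the vertex set. Then K (dimension 2) consists of the simplices:

  0-simplices (4): [v_0], [v_1], [v_2], [v_3]
  1-simplices (6): [v_0,v_1], [v_0,v_2], [v_0,v_3], [v_1,v_2], [v_1,v_3], [v_2,v_3]
  2-simplices (4): [v_0,v_1,v_2], [v_0,v_1,v_3], [v_0,v_2,v_3], [v_1,v_2,v_3]

so the chain groups are C_0 ≅ Z^4, C_1 ≅ Z^6, C_2 ≅ Z^4.

Boundary ∂_1: C_1 → C_0 maps an edge to its endpoints' difference, ∂[p,q] = q − p.
The 4×6 boundary matrix has rank 3 and Smith normal form diag(1,1,1).

Boundary ∂_2: C_2 → C_1 acts by ∂[p,q,r] = [q,r] − [p,r] + [p,q]. For instance
  ∂[v_0,v_2,v_3] = [v_2,v_3] − [v_0,v_3] + [v_0,v_2],
  ∂[v_1,v_2,v_3] = [v_2,v_3] − [v_1,v_3] + [v_1,v_2].
The 6×4 boundary matrix has rank 3 and Smith normal form diag(1,1,1).

Computing H_k = (kernel of ∂_k) / (image of ∂_{k+1}):

  H_0: rank C_0 − rank ∂_1 = 4 − 3 = 1, and the invariant factors of ∂_1 are all 1, so H_0 ≅ Z.
  H_1: rank ker ∂_1 − rank ∂_2 = (6 − 3) − 3 = 0, and the invariant factors of ∂_2 are all 1, so H_1 ≅ 0.
  H_2: rank ker ∂_2 − rank ∂_3 = (4 − 3) − 0 = 1, and there is no ∂_3, so H_2 ≅ Z.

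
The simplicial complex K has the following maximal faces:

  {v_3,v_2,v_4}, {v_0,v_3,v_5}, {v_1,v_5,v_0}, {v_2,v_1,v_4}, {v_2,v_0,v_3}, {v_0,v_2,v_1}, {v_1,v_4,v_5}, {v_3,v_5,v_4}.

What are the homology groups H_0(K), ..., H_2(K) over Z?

Fix the vertex order v_0 < v_1 < v_2 < v_3 < v_4 < v_5 and write every simplex with vertices in increasing order. Then dim K = 2 and the simplices of K are:

  0-simplices (6): [v_0], [v_1], [v_2], [v_3], [v_4], [v_5]
  1-simplices (12): [v_0,v_1], [v_0,v_2], [v_0,v_3], [v_0,v_5], [v_1,v_2], [v_1,v_4], [v_1,v_5], [v_2,v_3], [v_2,v_4], [v_3,v_4], [v_3,v_5], [v_4,v_5]
  2-simplices (8): [v_0,v_1,v_2], [v_0,v_1,v_5], [v_0,v_2,v_3], [v_0,v_3,v_5], [v_1,v_2,v_4], [v_1,v_4,v_5], [v_2,v_3,v_4], [v_3,v_4,v_5]

so the chain groups are C_0 ≅ Z^6, C_1 ≅ Z^12, C_2 ≅ Z^8.

∂_1: C_1 → C_0 maps an edge to its endpoints' difference, ∂[p,q] = q − p.
As a 6×12 matrix over Z this has rank 5, with invariant factors (1,1,1,1,1).

∂_2: C_2 → C_1 acts by ∂[p,q,r] = [q,r] − [p,r] + [p,q]. For instance
  ∂[v_1,v_2,v_4] = [v_2,v_4] − [v_1,v_4] + [v_1,v_2],
  ∂[v_0,v_1,v_5] = [v_1,v_5] − [v_0,v_5] + [v_0,v_1].
As a 12×8 matrix over Z this has rank 7, with invariant factors (1,1,1,1,1,1,1).

Reading off H_k = ker ∂_k / im ∂_{k+1}:

  H_0: rank C_0 − rank ∂_1 = 6 − 5 = 1, and the invariant factors of ∂_1 are all 1, so H_0 ≅ Z.
  H_1: rank ker ∂_1 − rank ∂_2 = (12 − 5) − 7 = 0, and the invariant factors of ∂_2 are all 1, so H_1 ≅ 0.
  H_2: rank ker ∂_2 − rank ∂_3 = (8 − 7) − 0 = 1, and there is no ∂_3, so H_2 ≅ Z.

H_0 ≅ Z,  H_1 = 0,  H_2 ≅ Z.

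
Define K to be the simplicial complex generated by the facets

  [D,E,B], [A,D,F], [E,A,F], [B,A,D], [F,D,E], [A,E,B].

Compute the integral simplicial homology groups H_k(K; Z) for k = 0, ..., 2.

H_0 ≅ Z,  H_1 = 0,  H_2 ≅ Z.

We work with the vertex ordering A < B < D < E < F. The simplices of K, each written with vertices in increasing order, are:

  0-simplices (5): A, B, D, E, F
  1-simplices (9): AB, AD, AE, AF, BD, BE, DE, DF, EF
  2-simplices (6): ABD, ABE, ADF, AEF, BDE, DEF

Hence C_0 ≅ Z^5, C_1 ≅ Z^9, C_2 ≅ Z^6.

∂_1: C_1 → C_0 is given by ∂[p,q] = [q] − [p].
The resulting 5×9 matrix has rank 4, and its Smith normal form has invariant factors (1,1,1,1).

∂_2: C_2 → C_1 acts by ∂[p,q,r] = [q,r] − [p,r] + [p,q]. For instance
  ∂ADF = DF − AF + AD,
  ∂BDE = DE − BE + BD.
As a 9×6 matrix over Z this has rank 5, with invariant factors (1,1,1,1,1).

From H_k ≅ ker(∂_k) / im(∂_{k+1}) we obtain:

  H_0: rank C_0 − rank ∂_1 = 5 − 4 = 1, and the invariant factors of ∂_1 are all 1, so H_0 ≅ Z.
  H_1: rank ker ∂_1 − rank ∂_2 = (9 − 4) − 5 = 0, and the invariant factors of ∂_2 are all 1, so H_1 ≅ 0.
  H_2: rank ker ∂_2 − rank ∂_3 = (6 − 5) − 0 = 1, and there is no ∂_3, so H_2 ≅ Z.

(K is a triangulation of the 2-sphere S^2.)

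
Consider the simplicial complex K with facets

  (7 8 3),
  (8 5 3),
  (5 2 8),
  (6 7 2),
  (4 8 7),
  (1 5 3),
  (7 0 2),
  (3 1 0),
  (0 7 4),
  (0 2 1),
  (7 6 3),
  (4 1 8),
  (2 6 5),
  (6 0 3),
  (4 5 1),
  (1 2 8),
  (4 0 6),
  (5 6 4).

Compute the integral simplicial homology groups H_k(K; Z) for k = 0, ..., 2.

H_0 = Z,  H_1 = Z ⊕ Z/2Z,  H_2 = 0.

Take the total order 0 < 1 < 2 < 3 < 4 < 5 < 6 < 7 < 8 on the vertex set. Then K (dimension 2) consists of the simplices:

  0-simplices (9): [0], [1], [2], [3], [4], [5], [6], [7], [8]
  1-simplices (27): (27 of them)
  2-simplices (18): [0,1,2], [0,1,3], [0,2,7], [0,3,6], [0,4,6], [0,4,7], [1,2,8], [1,3,5], [1,4,5], [1,4,8], [2,5,6], [2,5,8], [2,6,7], [3,5,8], [3,6,7], [3,7,8], [4,5,6], [4,7,8]

so the chain groups are C_0 ≅ Z^9, C_1 ≅ Z^27, C_2 ≅ Z^18.

The boundary map ∂_1: C_1 → C_0 is given by ∂[p,q] = [q] − [p]. For instance
  ∂[4,8] = [8] − [4].
As a 9×27 matrix over Z this has rank 8, with invariant factors (1,1,1,1,1,1,1,1).

Boundary ∂_2: C_2 → C_1 acts by ∂[p,q,r] = [q,r] − [p,r] + [p,q]. For instance
  ∂[1,3,5] = [3,5] − [1,5] + [1,3],
  ∂[0,4,6] = [4,6] − [0,6] + [0,4].
The resulting 27×18 matrix has rank 18, and its Smith normal form has invariant factors (1,1,1,1,1,1,1,1,1,1,1,1,1,1,1,1,1,2).

Reading off H_k = ker ∂_k / im ∂_{k+1}:

  H_0: rank C_0 − rank ∂_1 = 9 − 8 = 1, and the invariant factors of ∂_1 are all 1, so H_0 ≅ Z.
  H_1: rank ker ∂_1 − rank ∂_2 = (27 − 8) − 18 = 1, and ∂_2 has invariant factor 2 > 1, so H_1 ≅ Z ⊕ Z/2Z.
  H_2: rank ker ∂_2 − rank ∂_3 = (18 − 18) − 0 = 0, and there is no ∂_3, so H_2 ≅ 0.

As a check, the Euler characteristic is 9 − 27 + 18 = 0, which agrees with 1 − 1 + 0 = 0.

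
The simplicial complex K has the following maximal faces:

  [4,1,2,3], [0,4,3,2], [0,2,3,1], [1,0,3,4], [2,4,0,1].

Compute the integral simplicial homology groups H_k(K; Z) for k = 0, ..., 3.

H_0 ≅ Z,  H_1 = 0,  H_2 = 0,  H_3 ≅ Z.

Fix the vertex order 0 < 1 < 2 < 3 < 4 and write every simplex with vertices in increasing order. Then dim K = 3 and the simplices of K are:

  0-simplices (5): [0], [1], [2], [3], [4]
  1-simplices (10): [0,1], [0,2], [0,3], [0,4], [1,2], [1,3], [1,4], [2,3], [2,4], [3,4]
  2-simplices (10): [0,1,2], [0,1,3], [0,1,4], [0,2,3], [0,2,4], [0,3,4], [1,2,3], [1,2,4], [1,3,4], [2,3,4]
  3-simplices (5): [0,1,2,3], [0,1,2,4], [0,1,3,4], [0,2,3,4], [1,2,3,4]

so the chain groups are C_0 ≅ Z^5, C_1 ≅ Z^10, C_2 ≅ Z^10, C_3 ≅ Z^5.

The boundary map ∂_1: C_1 → C_0 maps an edge to its endpoints' difference, ∂[p,q] = q − p.
This gives a 5×10 integer matrix of rank 4; reducing to Smith normal form yields diagonal entries (1,1,1,1).

∂_2: C_2 → C_1 maps a triangle to the signed sum of its edges. For instance
  ∂[0,3,4] = [3,4] − [0,4] + [0,3],
  ∂[0,1,4] = [1,4] − [0,4] + [0,1].
The resulting 10×10 matrix has rank 6, and its Smith normal form has invariant factors (1,1,1,1,1,1).

∂_3: C_3 → C_2 sends each 3-simplex σ to the alternating sum Σ_i (−1)^i (σ with its i-th vertex removed). For instance
  ∂[1,2,3,4] = [2,3,4] − [1,3,4] + [1,2,4] − [1,2,3],
  ∂[0,1,2,3] = [1,2,3] − [0,2,3] + [0,1,3] − [0,1,2].
As a 10×5 matrix over Z this has rank 4, with invariant factors (1,1,1,1).

Computing H_k = (kernel of ∂_k) / (image of ∂_{k+1}):

  H_0: rank C_0 − rank ∂_1 = 5 − 4 = 1, and the invariant factors of ∂_1 are all 1, so H_0 = Z.
  H_1: rank ker ∂_1 − rank ∂_2 = (10 − 4) − 6 = 0, and the invariant factors of ∂_2 are all 1, so H_1 = 0.
  H_2: rank ker ∂_2 − rank ∂_3 = (10 − 6) − 4 = 0, and the invariant factors of ∂_3 are all 1, so H_2 = 0.
  H_3: rank ker ∂_3 − rank ∂_4 = (5 − 4) − 0 = 1, and there is no ∂_4, so H_3 = Z.

As a check, the Euler characteristic is 5 − 10 + 10 − 5 = 0, which agrees with 1 − 0 + 0 − 1 = 0.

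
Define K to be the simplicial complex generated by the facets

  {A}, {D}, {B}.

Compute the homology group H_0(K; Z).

Take the total order A < B < D on the vertex set. Then K (dimension 0) consists of the simplices:

  0-simplices (3): A, B, D

giving chain groups C_0 ≅ Z^3.

Reading off H_k = ker ∂_k / im ∂_{k+1}:

  H_0: rank C_0 − rank ∂_1 = 3 − 0 = 3, and there is no ∂_1, so H_0 = Z^3.

(K is a triangulation of a set of 3 points.)

H_0 ≅ Z^3.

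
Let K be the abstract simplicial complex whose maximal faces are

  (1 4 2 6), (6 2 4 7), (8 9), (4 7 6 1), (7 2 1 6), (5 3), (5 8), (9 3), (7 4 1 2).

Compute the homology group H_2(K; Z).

H_2 ≅ 0.

Order the vertices as 1 < 2 < 3 < 4 < 5 < 6 < 7 < 8 < 9. Listing each simplex with vertices in this order, K has dimension 3 with simplices:

  0-simplices (9): [1], [2], [3], [4], [5], [6], [7], [8], [9]
  1-simplices (14): [1,2], [1,4], [1,6], [1,7], [2,4], [2,6], [2,7], [3,5], [3,9], [4,6], [4,7], [5,8], [6,7], [8,9]
  2-simplices (10): [1,2,4], [1,2,6], [1,2,7], [1,4,6], [1,4,7], [1,6,7], [2,4,6], [2,4,7], [2,6,7], [4,6,7]
  3-simplices (5): [1,2,4,6], [1,2,4,7], [1,2,6,7], [1,4,6,7], [2,4,6,7]

so the chain groups are C_0 ≅ Z^9, C_1 ≅ Z^14, C_2 ≅ Z^10, C_3 ≅ Z^5.

The boundary map ∂_1: C_1 → C_0 maps an edge to its endpoints' difference, ∂[p,q] = q − p. For instance
  ∂[8,9] = [9] − [8].
As a 9×14 matrix over Z this has rank 7, with invariant factors (1,1,1,1,1,1,1).

∂_2: C_2 → C_1 maps a triangle to the signed sum of its edges. For instance
  ∂[2,6,7] = [6,7] − [2,7] + [2,6],
  ∂[2,4,7] = [4,7] − [2,7] + [2,4].
This gives a 14×10 integer matrix of rank 6; reducing to Smith normal form yields diagonal entries (1,1,1,1,1,1).

∂_3: C_3 → C_2 sends each 3-simplex σ to the alternating sum Σ_i (−1)^i (σ with its i-th vertex removed). For instance
  ∂[1,4,6,7] = [4,6,7] − [1,6,7] + [1,4,7] − [1,4,6],
  ∂[2,4,6,7] = [4,6,7] − [2,6,7] + [2,4,7] − [2,4,6].
As a 10×5 matrix over Z this has rank 4, with invariant factors (1,1,1,1).

Now H_k = ker ∂_k / im ∂_{k+1}, so:

  H_2: rank ker ∂_2 − rank ∂_3 = (10 − 6) − 4 = 0, and the invariant factors of ∂_3 are all 1, so H_2 ≅ 0.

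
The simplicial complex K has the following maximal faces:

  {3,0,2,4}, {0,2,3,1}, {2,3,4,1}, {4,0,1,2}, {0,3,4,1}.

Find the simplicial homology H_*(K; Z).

Take the total order 0 < 1 < 2 < 3 < 4 on the vertex set. Then K (dimension 3) consists of the simplices:

  0-simplices (5): [0], [1], [2], [3], [4]
  1-simplices (10): [0,1], [0,2], [0,3], [0,4], [1,2], [1,3], [1,4], [2,3], [2,4], [3,4]
  2-simplices (10): [0,1,2], [0,1,3], [0,1,4], [0,2,3], [0,2,4], [0,3,4], [1,2,3], [1,2,4], [1,3,4], [2,3,4]
  3-simplices (5): [0,1,2,3], [0,1,2,4], [0,1,3,4], [0,2,3,4], [1,2,3,4]

giving chain groups C_0 ≅ Z^5, C_1 ≅ Z^10, C_2 ≅ Z^10, C_3 ≅ Z^5.

The boundary map ∂_1: C_1 → C_0 maps an edge to its endpoints' difference, ∂[p,q] = q − p. For instance
  ∂[1,3] = [3] − [1].
This gives a 5×10 integer matrix of rank 4; reducing to Smith normal form yields diagonal entries (1,1,1,1).

Boundary ∂_2: C_2 → C_1 acts by ∂[p,q,r] = [q,r] − [p,r] + [p,q]. For instance
  ∂[0,1,4] = [1,4] − [0,4] + [0,1],
  ∂[0,1,3] = [1,3] − [0,3] + [0,1].
The resulting 10×10 matrix has rank 6, and its Smith normal form has invariant factors (1,1,1,1,1,1).

The boundary map ∂_3: C_3 → C_2 sends each 3-simplex σ to the alternating sum Σ_i (−1)^i (σ with its i-th vertex removed). For instance
  ∂[1,2,3,4] = [2,3,4] − [1,3,4] + [1,2,4] − [1,2,3],
  ∂[0,1,2,3] = [1,2,3] − [0,2,3] + [0,1,3] − [0,1,2].
The 10×5 boundary matrix has rank 4 and Smith normal form diag(1,1,1,1).

Now H_k = ker ∂_k / im ∂_{k+1}, so:

  H_0: rank C_0 − rank ∂_1 = 5 − 4 = 1, and the invariant factors of ∂_1 are all 1, so H_0 ≅ Z.
  H_1: rank ker ∂_1 − rank ∂_2 = (10 − 4) − 6 = 0, and the invariant factors of ∂_2 are all 1, so H_1 ≅ 0.
  H_2: rank ker ∂_2 − rank ∂_3 = (10 − 6) − 4 = 0, and the invariant factors of ∂_3 are all 1, so H_2 ≅ 0.
  H_3: rank ker ∂_3 − rank ∂_4 = (5 − 4) − 0 = 1, and there is no ∂_4, so H_3 ≅ Z.

H_0 = Z,  H_1 = 0,  H_2 = 0,  H_3 = Z.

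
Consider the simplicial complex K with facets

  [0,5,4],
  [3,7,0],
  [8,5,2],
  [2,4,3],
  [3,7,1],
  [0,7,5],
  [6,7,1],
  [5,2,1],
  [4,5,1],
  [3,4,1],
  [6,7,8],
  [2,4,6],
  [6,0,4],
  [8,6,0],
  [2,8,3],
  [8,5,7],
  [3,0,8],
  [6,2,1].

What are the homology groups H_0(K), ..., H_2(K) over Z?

Fix the vertex order 0 < 1 < 2 < 3 < 4 < 5 < 6 < 7 < 8 and write every simplex with vertices in increasing order. Then dim K = 2 and the simplices of K are:

  0-simplices (9): [0], [1], [2], [3], [4], [5], [6], [7], [8]
  1-simplices (27): (27 of them)
  2-simplices (18): [0,3,7], [0,3,8], [0,4,5], [0,4,6], [0,5,7], [0,6,8], [1,2,5], [1,2,6], [1,3,4], [1,3,7], [1,4,5], [1,6,7], [2,3,4], [2,3,8], [2,4,6], [2,5,8], [5,7,8], [6,7,8]

so the chain groups are C_0 ≅ Z^9, C_1 ≅ Z^27, C_2 ≅ Z^18.

∂_1: C_1 → C_0 is given by ∂[p,q] = [q] − [p]. For instance
  ∂[2,8] = [8] − [2].
As a 9×27 matrix over Z this has rank 8, with invariant factors (1,1,1,1,1,1,1,1).

∂_2: C_2 → C_1 acts by ∂[p,q,r] = [q,r] − [p,r] + [p,q]. For instance
  ∂[0,6,8] = [6,8] − [0,8] + [0,6],
  ∂[2,3,8] = [3,8] − [2,8] + [2,3].
The resulting 27×18 matrix has rank 18, and its Smith normal form has invariant factors (1,1,1,1,1,1,1,1,1,1,1,1,1,1,1,1,1,2).

Now H_k = ker ∂_k / im ∂_{k+1}, so:

  H_0: rank C_0 − rank ∂_1 = 9 − 8 = 1, and the invariant factors of ∂_1 are all 1, so H_0 ≅ Z.
  H_1: rank ker ∂_1 − rank ∂_2 = (27 − 8) − 18 = 1, and ∂_2 has invariant factor 2 > 1, so H_1 ≅ Z ⊕ Z_2.
  H_2: rank ker ∂_2 − rank ∂_3 = (18 − 18) − 0 = 0, and there is no ∂_3, so H_2 ≅ 0.

As a check, the Euler characteristic is 9 − 27 + 18 = 0, which agrees with 1 − 1 + 0 = 0.

H_0 = Z,  H_1 = Z ⊕ Z_2,  H_2 = 0.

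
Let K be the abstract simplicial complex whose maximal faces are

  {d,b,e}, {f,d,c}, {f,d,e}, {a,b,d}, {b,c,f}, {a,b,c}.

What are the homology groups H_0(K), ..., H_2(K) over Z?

K has 6 vertices, 12 edges, 6 triangles.
rank ∂_0 = 0, rank ∂_1 = 5 ⇒ b_0 = 6 − 0 − 5 = 1; all invariant factors of ∂_1 are 1 so no torsion. So H_0 ≅ Z.
rank ∂_1 = 5, rank ∂_2 = 6 ⇒ b_1 = 12 − 5 − 6 = 1; all invariant factors of ∂_2 are 1 so no torsion. So H_1 ≅ Z.
rank ∂_2 = 6, rank ∂_3 = 0 ⇒ b_2 = 6 − 6 − 0 = 0. So H_2 ≅ 0.

H_0 ≅ Z,  H_1 ≅ Z,  H_2 = 0.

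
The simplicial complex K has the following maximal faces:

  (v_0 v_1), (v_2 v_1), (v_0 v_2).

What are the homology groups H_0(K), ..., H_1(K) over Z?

H_0 = Z,  H_1 = Z.

We work with the vertex ordering v_0 < v_1 < v_2. The simplices of K, each written with vertices in increasing order, are:

  0-simplices (3): [v_0], [v_1], [v_2]
  1-simplices (3): [v_0,v_1], [v_0,v_2], [v_1,v_2]

giving chain groups C_0 ≅ Z^3, C_1 ≅ Z^3.

Boundary ∂_1: C_1 → C_0 maps an edge to its endpoints' difference, ∂[p,q] = q − p. For instance
  ∂[v_0,v_2] = [v_2] − [v_0].
As a 3×3 matrix over Z this has rank 2, with invariant factors (1,1).

From H_k ≅ ker(∂_k) / im(∂_{k+1}) we obtain:

  H_0: rank C_0 − rank ∂_1 = 3 − 2 = 1, and the invariant factors of ∂_1 are all 1, so H_0 = Z.
  H_1: rank ker ∂_1 − rank ∂_2 = (3 − 2) − 0 = 1, and there is no ∂_2, so H_1 = Z.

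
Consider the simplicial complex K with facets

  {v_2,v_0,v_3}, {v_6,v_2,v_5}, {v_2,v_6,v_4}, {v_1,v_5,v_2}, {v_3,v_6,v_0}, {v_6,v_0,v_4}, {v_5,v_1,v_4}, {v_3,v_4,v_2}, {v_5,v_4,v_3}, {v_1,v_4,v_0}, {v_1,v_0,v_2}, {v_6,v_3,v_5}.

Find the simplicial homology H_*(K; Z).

Order the vertices as v_0 < v_1 < v_2 < v_3 < v_4 < v_5 < v_6. Listing each simplex with vertices in this order, K has dimension 2 with simplices:

  0-simplices (7): [v_0], [v_1], [v_2], [v_3], [v_4], [v_5], [v_6]
  1-simplices (18): (18 of them)
  2-simplices (12): (12 of them)

Hence C_0 ≅ Z^7, C_1 ≅ Z^18, C_2 ≅ Z^12.

The boundary map ∂_1: C_1 → C_0 is given by ∂[p,q] = [q] − [p].
The 7×18 boundary matrix has rank 6 and Smith normal form diag(1,1,1,1,1,1).

∂_2: C_2 → C_1 sends each 2-simplex [p,q,r] to [q,r] − [p,r] + [p,q]. For instance
  ∂[v_0,v_2,v_3] = [v_2,v_3] − [v_0,v_3] + [v_0,v_2],
  ∂[v_0,v_3,v_6] = [v_3,v_6] − [v_0,v_6] + [v_0,v_3].
This gives a 18×12 integer matrix of rank 12; reducing to Smith normal form yields diagonal entries (1,1,1,1,1,1,1,1,1,1,1,2).

Reading off H_k = ker ∂_k / im ∂_{k+1}:

  H_0: rank C_0 − rank ∂_1 = 7 − 6 = 1, and the invariant factors of ∂_1 are all 1, so H_0 = Z.
  H_1: rank ker ∂_1 − rank ∂_2 = (18 − 6) − 12 = 0, and ∂_2 has invariant factor 2 > 1, so H_1 = Z/2.
  H_2: rank ker ∂_2 − rank ∂_3 = (12 − 12) − 0 = 0, and there is no ∂_3, so H_2 = 0.

H_0 = Z,  H_1 = Z/2,  H_2 = 0.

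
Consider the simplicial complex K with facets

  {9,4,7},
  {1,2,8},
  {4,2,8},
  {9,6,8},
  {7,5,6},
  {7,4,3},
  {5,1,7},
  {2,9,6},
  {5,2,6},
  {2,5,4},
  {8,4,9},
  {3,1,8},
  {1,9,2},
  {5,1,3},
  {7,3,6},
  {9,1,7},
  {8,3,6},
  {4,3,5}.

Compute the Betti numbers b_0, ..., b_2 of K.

Order the vertices as 1 < 2 < 3 < 4 < 5 < 6 < 7 < 8 < 9. Listing each simplex with vertices in this order, K has dimension 2 with simplices:

  0-simplices (9): [1], [2], [3], [4], [5], [6], [7], [8], [9]
  1-simplices (27): (27 of them)
  2-simplices (18): [1,2,8], [1,2,9], [1,3,5], [1,3,8], [1,5,7], [1,7,9], [2,4,5], [2,4,8], [2,5,6], [2,6,9], [3,4,5], [3,4,7], [3,6,7], [3,6,8], [4,7,9], [4,8,9], [5,6,7], [6,8,9]

Hence C_0 ≅ Z^9, C_1 ≅ Z^27, C_2 ≅ Z^18.

The boundary map ∂_1: C_1 → C_0 sends each edge [p,q] (with p < q) to q − p. For instance
  ∂[3,7] = [7] − [3].
As a 9×27 matrix over Z this has rank 8, with invariant factors (1,1,1,1,1,1,1,1).

The boundary map ∂_2: C_2 → C_1 acts by ∂[p,q,r] = [q,r] − [p,r] + [p,q]. For instance
  ∂[3,6,7] = [6,7] − [3,7] + [3,6],
  ∂[2,6,9] = [6,9] − [2,9] + [2,6].
As a 27×18 matrix over Z this has rank 18, with invariant factors (1,1,1,1,1,1,1,1,1,1,1,1,1,1,1,1,1,2).

Now H_k = ker ∂_k / im ∂_{k+1}, so:

  H_0: rank C_0 − rank ∂_1 = 9 − 8 = 1, and the invariant factors of ∂_1 are all 1, so H_0 ≅ Z.
  H_1: rank ker ∂_1 − rank ∂_2 = (27 − 8) − 18 = 1, and ∂_2 has invariant factor 2 > 1, so H_1 ≅ Z ⊕ Z/2.
  H_2: rank ker ∂_2 − rank ∂_3 = (18 − 18) − 0 = 0, and there is no ∂_3, so H_2 ≅ 0.

(K is a triangulation of the Klein bottle.)

Hence the Betti numbers are b_0 = 1, b_1 = 1, b_2 = 0.

b_0 = 1, b_1 = 1, b_2 = 0.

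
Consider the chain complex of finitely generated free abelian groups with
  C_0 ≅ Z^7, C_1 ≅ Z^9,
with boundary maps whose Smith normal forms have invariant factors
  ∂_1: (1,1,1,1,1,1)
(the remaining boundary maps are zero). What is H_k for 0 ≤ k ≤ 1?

H_0: b_0 = 7 − 0 − 6 = 1; torsion from ∂_1 factors > 1: none. So H_0 ≅ Z.
H_1: b_1 = 9 − 6 − 0 = 3; torsion from ∂_2 factors > 1: none. So H_1 ≅ Z^3.

H_0 ≅ Z,  H_1 ≅ Z^3.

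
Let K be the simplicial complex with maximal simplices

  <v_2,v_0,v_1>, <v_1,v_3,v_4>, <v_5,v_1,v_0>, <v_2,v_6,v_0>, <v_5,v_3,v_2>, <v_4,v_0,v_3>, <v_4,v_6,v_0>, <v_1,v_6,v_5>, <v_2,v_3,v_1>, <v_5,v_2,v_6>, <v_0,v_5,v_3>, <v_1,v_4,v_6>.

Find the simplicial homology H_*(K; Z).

H_0 = Z,  H_1 = Z/2Z,  H_2 = 0.

Take the total order v_0 < v_1 < v_2 < v_3 < v_4 < v_5 < v_6 on the vertex set. Then K (dimension 2) consists of the simplices:

  0-simplices (7): [v_0], [v_1], [v_2], [v_3], [v_4], [v_5], [v_6]
  1-simplices (18): (18 of them)
  2-simplices (12): (12 of them)

Hence C_0 ≅ Z^7, C_1 ≅ Z^18, C_2 ≅ Z^12.

Boundary ∂_1: C_1 → C_0 maps an edge to its endpoints' difference, ∂[p,q] = q − p. For instance
  ∂[v_0,v_6] = [v_6] − [v_0].
The resulting 7×18 matrix has rank 6, and its Smith normal form has invariant factors (1,1,1,1,1,1).

The boundary map ∂_2: C_2 → C_1 sends each 2-simplex [p,q,r] to [q,r] − [p,r] + [p,q]. For instance
  ∂[v_0,v_2,v_6] = [v_2,v_6] − [v_0,v_6] + [v_0,v_2],
  ∂[v_0,v_3,v_4] = [v_3,v_4] − [v_0,v_4] + [v_0,v_3].
The resulting 18×12 matrix has rank 12, and its Smith normal form has invariant factors (1,1,1,1,1,1,1,1,1,1,1,2).

Computing H_k = (kernel of ∂_k) / (image of ∂_{k+1}):

  H_0: rank C_0 − rank ∂_1 = 7 − 6 = 1, and the invariant factors of ∂_1 are all 1, so H_0 ≅ Z.
  H_1: rank ker ∂_1 − rank ∂_2 = (18 − 6) − 12 = 0, and ∂_2 has invariant factor 2 > 1, so H_1 ≅ Z/2Z.
  H_2: rank ker ∂_2 − rank ∂_3 = (12 − 12) − 0 = 0, and there is no ∂_3, so H_2 ≅ 0.

As a check, the Euler characteristic is 7 − 18 + 12 = 1, which agrees with 1 − 0 + 0 = 1.
(K is a triangulation of the real projective plane RP^2.)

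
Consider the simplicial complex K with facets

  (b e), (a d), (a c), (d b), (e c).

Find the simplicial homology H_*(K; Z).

H_0 = Z,  H_1 = Z.

Fix the vertex order a < b < c < d < e and write every simplex with vertices in increasing order. Then dim K = 1 and the simplices of K are:

  0-simplices (5): a, b, c, d, e
  1-simplices (5): ac, ad, bd, be, ce

giving chain groups C_0 ≅ Z^5, C_1 ≅ Z^5.

The boundary map ∂_1: C_1 → C_0 is given by ∂[p,q] = [q] − [p].
This gives a 5×5 integer matrix of rank 4; reducing to Smith normal form yields diagonal entries (1,1,1,1).

Now H_k = ker ∂_k / im ∂_{k+1}, so:

  H_0: rank C_0 − rank ∂_1 = 5 − 4 = 1, and the invariant factors of ∂_1 are all 1, so H_0 ≅ Z.
  H_1: rank ker ∂_1 − rank ∂_2 = (5 − 4) − 0 = 1, and there is no ∂_2, so H_1 ≅ Z.

As a check, the Euler characteristic is 5 − 5 = 0, which agrees with 1 − 1 = 0.
(K is a triangulation of the circle S^1.)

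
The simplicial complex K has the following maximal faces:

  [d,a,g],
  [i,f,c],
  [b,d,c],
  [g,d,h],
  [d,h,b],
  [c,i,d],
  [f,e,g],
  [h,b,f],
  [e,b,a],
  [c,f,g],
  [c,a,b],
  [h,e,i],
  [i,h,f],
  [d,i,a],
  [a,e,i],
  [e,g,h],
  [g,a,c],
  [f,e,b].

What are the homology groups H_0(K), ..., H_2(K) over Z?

Take the total order a < b < c < d < e < f < g < h < i on the vertex set. Then K (dimension 2) consists of the simplices:

  0-simplices (9): a, b, c, d, e, f, g, h, i
  1-simplices (27): ab, ac, ad, ae, ag, ai, bc, bd, be, bf, bh, cd, cf, cg, ci, dg, dh, di, ef, eg, eh, ei, fg, fh, fi, gh, hi
  2-simplices (18): abc, abe, acg, adg, adi, aei, bcd, bdh, bef, bfh, cdi, cfg, cfi, dgh, efg, egh, ehi, fhi

so the chain groups are C_0 ≅ Z^9, C_1 ≅ Z^27, C_2 ≅ Z^18.

Boundary ∂_1: C_1 → C_0 sends each edge [p,q] (with p < q) to q − p. For instance
  ∂ci = i − c.
The 9×27 boundary matrix has rank 8 and Smith normal form diag(1,1,1,1,1,1,1,1).

The boundary map ∂_2: C_2 → C_1 sends each 2-simplex [p,q,r] to [q,r] − [p,r] + [p,q]. For instance
  ∂abc = bc − ac + ab,
  ∂cfg = fg − cg + cf.
As a 27×18 matrix over Z this has rank 18, with invariant factors (1,1,1,1,1,1,1,1,1,1,1,1,1,1,1,1,1,2).

Computing H_k = (kernel of ∂_k) / (image of ∂_{k+1}):

  H_0: rank C_0 − rank ∂_1 = 9 − 8 = 1, and the invariant factors of ∂_1 are all 1, so H_0 = Z.
  H_1: rank ker ∂_1 − rank ∂_2 = (27 − 8) − 18 = 1, and ∂_2 has invariant factor 2 > 1, so H_1 = Z × Z/2.
  H_2: rank ker ∂_2 − rank ∂_3 = (18 − 18) − 0 = 0, and there is no ∂_3, so H_2 = 0.

(K is a triangulation of the Klein bottle.)

H_0 = Z,  H_1 = Z × Z/2,  H_2 = 0.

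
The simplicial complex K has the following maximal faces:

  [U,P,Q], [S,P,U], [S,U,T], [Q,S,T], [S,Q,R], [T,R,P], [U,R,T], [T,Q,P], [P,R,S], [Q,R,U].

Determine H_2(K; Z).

K has 6 vertices, 15 edges, 10 triangles.
rank ∂_2 = 10, rank ∂_3 = 0 ⇒ b_2 = 10 − 10 − 0 = 0. So H_2 = 0.

H_2 = 0.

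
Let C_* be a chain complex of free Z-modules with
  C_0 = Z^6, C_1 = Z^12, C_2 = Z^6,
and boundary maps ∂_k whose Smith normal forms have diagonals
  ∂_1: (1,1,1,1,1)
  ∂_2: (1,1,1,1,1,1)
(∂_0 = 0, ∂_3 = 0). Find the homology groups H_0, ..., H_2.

H_0 = Z,  H_1 = Z,  H_2 = 0.

H_0: b_0 = 6 − 0 − 5 = 1; torsion from ∂_1 factors > 1: none. So H_0 = Z.
H_1: b_1 = 12 − 5 − 6 = 1; torsion from ∂_2 factors > 1: none. So H_1 = Z.
H_2: b_2 = 6 − 6 − 0 = 0; torsion from ∂_3 factors > 1: none. So H_2 = 0.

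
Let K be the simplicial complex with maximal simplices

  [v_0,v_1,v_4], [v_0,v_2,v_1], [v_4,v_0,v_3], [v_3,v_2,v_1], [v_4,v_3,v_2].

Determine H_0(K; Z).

K has 5 vertices, 10 edges, 5 triangles.
rank ∂_0 = 0, rank ∂_1 = 4 ⇒ b_0 = 5 − 0 − 4 = 1; all invariant factors of ∂_1 are 1 so no torsion. So H_0 ≅ Z.

H_0 = Z.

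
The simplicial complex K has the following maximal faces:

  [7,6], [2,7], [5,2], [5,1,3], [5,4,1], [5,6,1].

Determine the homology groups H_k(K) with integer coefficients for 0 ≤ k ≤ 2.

H_0 = Z,  H_1 = Z,  H_2 = 0.

We work with the vertex ordering 1 < 2 < 3 < 4 < 5 < 6 < 7. The simplices of K, each written with vertices in increasing order, are:

  0-simplices (7): [1], [2], [3], [4], [5], [6], [7]
  1-simplices (10): [1,3], [1,4], [1,5], [1,6], [2,5], [2,7], [3,5], [4,5], [5,6], [6,7]
  2-simplices (3): [1,3,5], [1,4,5], [1,5,6]

so the chain groups are C_0 ≅ Z^7, C_1 ≅ Z^10, C_2 ≅ Z^3.

∂_1: C_1 → C_0 is given by ∂[p,q] = [q] − [p].
As a 7×10 matrix over Z this has rank 6, with invariant factors (1,1,1,1,1,1).

∂_2: C_2 → C_1 acts by ∂[p,q,r] = [q,r] − [p,r] + [p,q]. For instance
  ∂[1,5,6] = [5,6] − [1,6] + [1,5],
  ∂[1,4,5] = [4,5] − [1,5] + [1,4].
This gives a 10×3 integer matrix of rank 3; reducing to Smith normal form yields diagonal entries (1,1,1).

Now H_k = ker ∂_k / im ∂_{k+1}, so:

  H_0: rank C_0 − rank ∂_1 = 7 − 6 = 1, and the invariant factors of ∂_1 are all 1, so H_0 = Z.
  H_1: rank ker ∂_1 − rank ∂_2 = (10 − 6) − 3 = 1, and the invariant factors of ∂_2 are all 1, so H_1 = Z.
  H_2: rank ker ∂_2 − rank ∂_3 = (3 − 3) − 0 = 0, and there is no ∂_3, so H_2 = 0.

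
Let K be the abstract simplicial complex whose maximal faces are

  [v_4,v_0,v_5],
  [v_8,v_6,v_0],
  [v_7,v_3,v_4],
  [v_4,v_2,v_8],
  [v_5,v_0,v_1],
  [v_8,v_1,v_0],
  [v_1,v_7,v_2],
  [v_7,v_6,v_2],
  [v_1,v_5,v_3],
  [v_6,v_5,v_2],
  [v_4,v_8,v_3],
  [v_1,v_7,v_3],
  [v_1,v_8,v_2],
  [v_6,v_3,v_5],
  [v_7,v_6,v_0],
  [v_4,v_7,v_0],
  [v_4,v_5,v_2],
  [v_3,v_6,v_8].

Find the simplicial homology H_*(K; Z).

Take the total order v_0 < v_1 < v_2 < v_3 < v_4 < v_5 < v_6 < v_7 < v_8 on the vertex set. Then K (dimension 2) consists of the simplices:

  0-simplices (9): [v_0], [v_1], [v_2], [v_3], [v_4], [v_5], [v_6], [v_7], [v_8]
  1-simplices (27): (27 of them)
  2-simplices (18): (18 of them)

giving chain groups C_0 ≅ Z^9, C_1 ≅ Z^27, C_2 ≅ Z^18.

The boundary map ∂_1: C_1 → C_0 sends each edge [p,q] (with p < q) to q − p.
The resulting 9×27 matrix has rank 8, and its Smith normal form has invariant factors (1,1,1,1,1,1,1,1).

∂_2: C_2 → C_1 acts by ∂[p,q,r] = [q,r] − [p,r] + [p,q]. For instance
  ∂[v_3,v_4,v_7] = [v_4,v_7] − [v_3,v_7] + [v_3,v_4],
  ∂[v_1,v_2,v_7] = [v_2,v_7] − [v_1,v_7] + [v_1,v_2].
The resulting 27×18 matrix has rank 17, and its Smith normal form has invariant factors (1,1,1,1,1,1,1,1,1,1,1,1,1,1,1,1,1).

From H_k ≅ ker(∂_k) / im(∂_{k+1}) we obtain:

  H_0: rank C_0 − rank ∂_1 = 9 − 8 = 1, and the invariant factors of ∂_1 are all 1, so H_0 ≅ Z.
  H_1: rank ker ∂_1 − rank ∂_2 = (27 − 8) − 17 = 2, and the invariant factors of ∂_2 are all 1, so H_1 ≅ Z^2.
  H_2: rank ker ∂_2 − rank ∂_3 = (18 − 17) − 0 = 1, and there is no ∂_3, so H_2 ≅ Z.

H_0 ≅ Z,  H_1 ≅ Z^2,  H_2 ≅ Z.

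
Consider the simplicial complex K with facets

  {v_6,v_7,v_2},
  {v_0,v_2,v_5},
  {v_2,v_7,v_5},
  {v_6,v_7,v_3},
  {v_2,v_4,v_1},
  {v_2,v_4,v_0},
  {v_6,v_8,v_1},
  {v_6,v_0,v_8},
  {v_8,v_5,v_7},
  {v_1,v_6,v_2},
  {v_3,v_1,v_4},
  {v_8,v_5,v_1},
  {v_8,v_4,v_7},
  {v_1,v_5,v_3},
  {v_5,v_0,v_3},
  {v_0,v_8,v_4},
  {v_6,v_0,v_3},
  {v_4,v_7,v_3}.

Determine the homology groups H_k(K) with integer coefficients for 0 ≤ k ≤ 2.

H_0 = Z,  H_1 = Z^2,  H_2 = Z.

Take the total order v_0 < v_1 < v_2 < v_3 < v_4 < v_5 < v_6 < v_7 < v_8 on the vertex set. Then K (dimension 2) consists of the simplices:

  0-simplices (9): [v_0], [v_1], [v_2], [v_3], [v_4], [v_5], [v_6], [v_7], [v_8]
  1-simplices (27): (27 of them)
  2-simplices (18): (18 of them)

giving chain groups C_0 ≅ Z^9, C_1 ≅ Z^27, C_2 ≅ Z^18.

Boundary ∂_1: C_1 → C_0 sends each edge [p,q] (with p < q) to q − p.
This gives a 9×27 integer matrix of rank 8; reducing to Smith normal form yields diagonal entries (1,1,1,1,1,1,1,1).

∂_2: C_2 → C_1 maps a triangle to the signed sum of its edges. For instance
  ∂[v_1,v_2,v_6] = [v_2,v_6] − [v_1,v_6] + [v_1,v_2],
  ∂[v_1,v_5,v_8] = [v_5,v_8] − [v_1,v_8] + [v_1,v_5].
The 27×18 boundary matrix has rank 17 and Smith normal form diag(1,1,1,1,1,1,1,1,1,1,1,1,1,1,1,1,1).

Computing H_k = (kernel of ∂_k) / (image of ∂_{k+1}):

  H_0: rank C_0 − rank ∂_1 = 9 − 8 = 1, and the invariant factors of ∂_1 are all 1, so H_0 ≅ Z.
  H_1: rank ker ∂_1 − rank ∂_2 = (27 − 8) − 17 = 2, and the invariant factors of ∂_2 are all 1, so H_1 ≅ Z^2.
  H_2: rank ker ∂_2 − rank ∂_3 = (18 − 17) − 0 = 1, and there is no ∂_3, so H_2 ≅ Z.

(K is a triangulation of the torus T^2.)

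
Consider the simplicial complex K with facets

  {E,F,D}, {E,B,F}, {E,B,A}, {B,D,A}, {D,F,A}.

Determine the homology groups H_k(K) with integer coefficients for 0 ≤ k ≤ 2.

H_0 = Z,  H_1 = Z,  H_2 = 0.

We work with the vertex ordering A < B < D < E < F. The simplices of K, each written with vertices in increasing order, are:

  0-simplices (5): A, B, D, E, F
  1-simplices (10): AB, AD, AE, AF, BD, BE, BF, DE, DF, EF
  2-simplices (5): ABD, ABE, ADF, BEF, DEF

Hence C_0 ≅ Z^5, C_1 ≅ Z^10, C_2 ≅ Z^5.

Boundary ∂_1: C_1 → C_0 maps an edge to its endpoints' difference, ∂[p,q] = q − p.
The resulting 5×10 matrix has rank 4, and its Smith normal form has invariant factors (1,1,1,1).

∂_2: C_2 → C_1 sends each 2-simplex [p,q,r] to [q,r] − [p,r] + [p,q]. For instance
  ∂ABE = BE − AE + AB,
  ∂BEF = EF − BF + BE.
The resulting 10×5 matrix has rank 5, and its Smith normal form has invariant factors (1,1,1,1,1).

Reading off H_k = ker ∂_k / im ∂_{k+1}:

  H_0: rank C_0 − rank ∂_1 = 5 − 4 = 1, and the invariant factors of ∂_1 are all 1, so H_0 = Z.
  H_1: rank ker ∂_1 − rank ∂_2 = (10 − 4) − 5 = 1, and the invariant factors of ∂_2 are all 1, so H_1 = Z.
  H_2: rank ker ∂_2 − rank ∂_3 = (5 − 5) − 0 = 0, and there is no ∂_3, so H_2 = 0.

As a check, the Euler characteristic is 5 − 10 + 5 = 0, which agrees with 1 − 1 + 0 = 0.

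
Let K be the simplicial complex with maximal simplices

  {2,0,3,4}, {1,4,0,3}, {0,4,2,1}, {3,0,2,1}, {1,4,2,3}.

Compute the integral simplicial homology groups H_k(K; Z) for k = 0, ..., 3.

Take the total order 0 < 1 < 2 < 3 < 4 on the vertex set. Then K (dimension 3) consists of the simplices:

  0-simplices (5): [0], [1], [2], [3], [4]
  1-simplices (10): [0,1], [0,2], [0,3], [0,4], [1,2], [1,3], [1,4], [2,3], [2,4], [3,4]
  2-simplices (10): [0,1,2], [0,1,3], [0,1,4], [0,2,3], [0,2,4], [0,3,4], [1,2,3], [1,2,4], [1,3,4], [2,3,4]
  3-simplices (5): [0,1,2,3], [0,1,2,4], [0,1,3,4], [0,2,3,4], [1,2,3,4]

Hence C_0 ≅ Z^5, C_1 ≅ Z^10, C_2 ≅ Z^10, C_3 ≅ Z^5.

∂_1: C_1 → C_0 maps an edge to its endpoints' difference, ∂[p,q] = q − p. For instance
  ∂[0,4] = [4] − [0].
The resulting 5×10 matrix has rank 4, and its Smith normal form has invariant factors (1,1,1,1).

The boundary map ∂_2: C_2 → C_1 acts by ∂[p,q,r] = [q,r] − [p,r] + [p,q]. For instance
  ∂[0,2,4] = [2,4] − [0,4] + [0,2],
  ∂[0,1,2] = [1,2] − [0,2] + [0,1].
The 10×10 boundary matrix has rank 6 and Smith normal form diag(1,1,1,1,1,1).

The boundary map ∂_3: C_3 → C_2 sends each 3-simplex σ to the alternating sum Σ_i (−1)^i (σ with its i-th vertex removed). For instance
  ∂[0,1,2,4] = [1,2,4] − [0,2,4] + [0,1,4] − [0,1,2],
  ∂[0,1,3,4] = [1,3,4] − [0,3,4] + [0,1,4] − [0,1,3].
This gives a 10×5 integer matrix of rank 4; reducing to Smith normal form yields diagonal entries (1,1,1,1).

Computing H_k = (kernel of ∂_k) / (image of ∂_{k+1}):

  H_0: rank C_0 − rank ∂_1 = 5 − 4 = 1, and the invariant factors of ∂_1 are all 1, so H_0 = Z.
  H_1: rank ker ∂_1 − rank ∂_2 = (10 − 4) − 6 = 0, and the invariant factors of ∂_2 are all 1, so H_1 = 0.
  H_2: rank ker ∂_2 − rank ∂_3 = (10 − 6) − 4 = 0, and the invariant factors of ∂_3 are all 1, so H_2 = 0.
  H_3: rank ker ∂_3 − rank ∂_4 = (5 − 4) − 0 = 1, and there is no ∂_4, so H_3 = Z.

H_0 ≅ Z,  H_1 = 0,  H_2 = 0,  H_3 ≅ Z.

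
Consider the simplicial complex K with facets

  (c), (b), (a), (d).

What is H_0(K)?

Take the total order a < b < c < d on the vertex set. Then K (dimension 0) consists of the simplices:

  0-simplices (4): a, b, c, d

Hence C_0 ≅ Z^4.

Reading off H_k = ker ∂_k / im ∂_{k+1}:

  H_0: rank C_0 − rank ∂_1 = 4 − 0 = 4, and there is no ∂_1, so H_0 ≅ Z^4.

H_0 = Z^4.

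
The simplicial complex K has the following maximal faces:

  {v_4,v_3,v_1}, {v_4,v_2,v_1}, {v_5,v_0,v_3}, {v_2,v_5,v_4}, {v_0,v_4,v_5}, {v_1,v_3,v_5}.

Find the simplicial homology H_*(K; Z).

Fix the vertex order v_0 < v_1 < v_2 < v_3 < v_4 < v_5 and write every simplex with vertices in increasing order. Then dim K = 2 and the simplices of K are:

  0-simplices (6): [v_0], [v_1], [v_2], [v_3], [v_4], [v_5]
  1-simplices (12): [v_0,v_3], [v_0,v_4], [v_0,v_5], [v_1,v_2], [v_1,v_3], [v_1,v_4], [v_1,v_5], [v_2,v_4], [v_2,v_5], [v_3,v_4], [v_3,v_5], [v_4,v_5]
  2-simplices (6): [v_0,v_3,v_5], [v_0,v_4,v_5], [v_1,v_2,v_4], [v_1,v_3,v_4], [v_1,v_3,v_5], [v_2,v_4,v_5]

Hence C_0 ≅ Z^6, C_1 ≅ Z^12, C_2 ≅ Z^6.

The boundary map ∂_1: C_1 → C_0 maps an edge to its endpoints' difference, ∂[p,q] = q − p.
The resulting 6×12 matrix has rank 5, and its Smith normal form has invariant factors (1,1,1,1,1).

The boundary map ∂_2: C_2 → C_1 maps a triangle to the signed sum of its edges. For instance
  ∂[v_1,v_3,v_5] = [v_3,v_5] − [v_1,v_5] + [v_1,v_3],
  ∂[v_1,v_2,v_4] = [v_2,v_4] − [v_1,v_4] + [v_1,v_2].
This gives a 12×6 integer matrix of rank 6; reducing to Smith normal form yields diagonal entries (1,1,1,1,1,1).

Reading off H_k = ker ∂_k / im ∂_{k+1}:

  H_0: rank C_0 − rank ∂_1 = 6 − 5 = 1, and the invariant factors of ∂_1 are all 1, so H_0 = Z.
  H_1: rank ker ∂_1 − rank ∂_2 = (12 − 5) − 6 = 1, and the invariant factors of ∂_2 are all 1, so H_1 = Z.
  H_2: rank ker ∂_2 − rank ∂_3 = (6 − 6) − 0 = 0, and there is no ∂_3, so H_2 = 0.

As a check, the Euler characteristic is 6 − 12 + 6 = 0, which agrees with 1 − 1 + 0 = 0.
(K is a triangulation of the cylinder S^1 x I.)

H_0 ≅ Z,  H_1 ≅ Z,  H_2 = 0.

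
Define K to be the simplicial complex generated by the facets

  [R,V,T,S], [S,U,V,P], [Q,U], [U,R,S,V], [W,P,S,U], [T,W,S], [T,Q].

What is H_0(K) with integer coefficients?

K has 8 vertices, 18 edges, 14 triangles, 4 3-simplices.
rank ∂_0 = 0, rank ∂_1 = 7 ⇒ b_0 = 8 − 0 − 7 = 1; all invariant factors of ∂_1 are 1 so no torsion. So H_0 = Z.

H_0 = Z.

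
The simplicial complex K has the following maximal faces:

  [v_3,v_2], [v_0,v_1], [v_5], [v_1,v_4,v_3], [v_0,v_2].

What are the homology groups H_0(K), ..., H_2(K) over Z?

Take the total order v_0 < v_1 < v_2 < v_3 < v_4 < v_5 on the vertex set. Then K (dimension 2) consists of the simplices:

  0-simplices (6): [v_0], [v_1], [v_2], [v_3], [v_4], [v_5]
  1-simplices (6): [v_0,v_1], [v_0,v_2], [v_1,v_3], [v_1,v_4], [v_2,v_3], [v_3,v_4]
  2-simplices (1): [v_1,v_3,v_4]

giving chain groups C_0 ≅ Z^6, C_1 ≅ Z^6, C_2 ≅ Z^1.

The boundary map ∂_1: C_1 → C_0 is given by ∂[p,q] = [q] − [p]. For instance
  ∂[v_3,v_4] = [v_4] − [v_3].
The 6×6 boundary matrix has rank 4 and Smith normal form diag(1,1,1,1).

∂_2: C_2 → C_1 acts by ∂[p,q,r] = [q,r] − [p,r] + [p,q]. For instance
  ∂[v_1,v_3,v_4] = [v_3,v_4] − [v_1,v_4] + [v_1,v_3].
The 6×1 boundary matrix has rank 1 and Smith normal form diag(1).

Now H_k = ker ∂_k / im ∂_{k+1}, so:

  H_0: rank C_0 − rank ∂_1 = 6 − 4 = 2, and the invariant factors of ∂_1 are all 1, so H_0 ≅ Z^2.
  H_1: rank ker ∂_1 − rank ∂_2 = (6 − 4) − 1 = 1, and the invariant factors of ∂_2 are all 1, so H_1 ≅ Z.
  H_2: rank ker ∂_2 − rank ∂_3 = (1 − 1) − 0 = 0, and there is no ∂_3, so H_2 ≅ 0.

H_0 = Z^2,  H_1 = Z,  H_2 = 0.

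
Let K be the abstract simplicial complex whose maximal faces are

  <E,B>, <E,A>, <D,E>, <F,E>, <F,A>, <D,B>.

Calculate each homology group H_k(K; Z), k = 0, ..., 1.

H_0 ≅ Z,  H_1 ≅ Z^2.

We work with the vertex ordering A < B < D < E < F. The simplices of K, each written with vertices in increasing order, are:

  0-simplices (5): A, B, D, E, F
  1-simplices (6): AE, AF, BD, BE, DE, EF

Hence C_0 ≅ Z^5, C_1 ≅ Z^6.

∂_1: C_1 → C_0 is given by ∂[p,q] = [q] − [p]. For instance
  ∂BE = E − B.
As a 5×6 matrix over Z this has rank 4, with invariant factors (1,1,1,1).

Now H_k = ker ∂_k / im ∂_{k+1}, so:

  H_0: rank C_0 − rank ∂_1 = 5 − 4 = 1, and the invariant factors of ∂_1 are all 1, so H_0 = Z.
  H_1: rank ker ∂_1 − rank ∂_2 = (6 − 4) − 0 = 2, and there is no ∂_2, so H_1 = Z^2.

(K is a triangulation of a wedge of 2 circles.)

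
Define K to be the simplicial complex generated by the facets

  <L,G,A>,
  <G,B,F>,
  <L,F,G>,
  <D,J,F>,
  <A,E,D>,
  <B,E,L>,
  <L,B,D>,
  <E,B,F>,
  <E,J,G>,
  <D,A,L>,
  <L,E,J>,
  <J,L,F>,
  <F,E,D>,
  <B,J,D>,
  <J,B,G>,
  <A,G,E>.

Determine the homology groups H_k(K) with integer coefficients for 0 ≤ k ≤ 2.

H_0 = Z,  H_1 = Z^2,  H_2 = Z.

Order the vertices as A < B < D < E < F < G < J < L. Listing each simplex with vertices in this order, K has dimension 2 with simplices:

  0-simplices (8): A, B, D, E, F, G, J, L
  1-simplices (24): AD, AE, AG, AL, BD, BE, BF, BG, BJ, BL, DE, DF, DJ, DL, EF, EG, EJ, EL, FG, FJ, FL, GJ, GL, JL
  2-simplices (16): ADE, ADL, AEG, AGL, BDJ, BDL, BEF, BEL, BFG, BGJ, DEF, DFJ, EGJ, EJL, FGL, FJL

giving chain groups C_0 ≅ Z^8, C_1 ≅ Z^24, C_2 ≅ Z^16.

∂_1: C_1 → C_0 is given by ∂[p,q] = [q] − [p]. For instance
  ∂EG = G − E.
The resulting 8×24 matrix has rank 7, and its Smith normal form has invariant factors (1,1,1,1,1,1,1).

∂_2: C_2 → C_1 sends each 2-simplex [p,q,r] to [q,r] − [p,r] + [p,q]. For instance
  ∂DEF = EF − DF + DE,
  ∂FJL = JL − FL + FJ.
The resulting 24×16 matrix has rank 15, and its Smith normal form has invariant factors (1,1,1,1,1,1,1,1,1,1,1,1,1,1,1).

Computing H_k = (kernel of ∂_k) / (image of ∂_{k+1}):

  H_0: rank C_0 − rank ∂_1 = 8 − 7 = 1, and the invariant factors of ∂_1 are all 1, so H_0 ≅ Z.
  H_1: rank ker ∂_1 − rank ∂_2 = (24 − 7) − 15 = 2, and the invariant factors of ∂_2 are all 1, so H_1 ≅ Z^2.
  H_2: rank ker ∂_2 − rank ∂_3 = (16 − 15) − 0 = 1, and there is no ∂_3, so H_2 ≅ Z.

As a check, the Euler characteristic is 8 − 24 + 16 = 0, which agrees with 1 − 2 + 1 = 0.
(K is a triangulation of the torus T^2.)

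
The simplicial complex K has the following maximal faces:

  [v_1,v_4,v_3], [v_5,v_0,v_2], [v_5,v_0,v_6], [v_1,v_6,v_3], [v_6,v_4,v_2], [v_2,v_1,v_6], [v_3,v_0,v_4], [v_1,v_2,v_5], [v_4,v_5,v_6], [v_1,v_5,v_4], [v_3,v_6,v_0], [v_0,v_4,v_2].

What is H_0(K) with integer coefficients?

Fix the vertex order v_0 < v_1 < v_2 < v_3 < v_4 < v_5 < v_6 and write every simplex with vertices in increasing order. Then dim K = 2 and the simplices of K are:

  0-simplices (7): [v_0], [v_1], [v_2], [v_3], [v_4], [v_5], [v_6]
  1-simplices (18): (18 of them)
  2-simplices (12): (12 of them)

so the chain groups are C_0 ≅ Z^7, C_1 ≅ Z^18, C_2 ≅ Z^12.

Boundary ∂_1: C_1 → C_0 maps an edge to its endpoints' difference, ∂[p,q] = q − p. For instance
  ∂[v_1,v_2] = [v_2] − [v_1].
This gives a 7×18 integer matrix of rank 6; reducing to Smith normal form yields diagonal entries (1,1,1,1,1,1).

∂_2: C_2 → C_1 maps a triangle to the signed sum of its edges. For instance
  ∂[v_1,v_2,v_5] = [v_2,v_5] − [v_1,v_5] + [v_1,v_2],
  ∂[v_0,v_2,v_5] = [v_2,v_5] − [v_0,v_5] + [v_0,v_2].
The resulting 18×12 matrix has rank 12, and its Smith normal form has invariant factors (1,1,1,1,1,1,1,1,1,1,1,2).

Now H_k = ker ∂_k / im ∂_{k+1}, so:

  H_0: rank C_0 − rank ∂_1 = 7 − 6 = 1, and the invariant factors of ∂_1 are all 1, so H_0 ≅ Z.

(K is a triangulation of the real projective plane RP^2.)

H_0 = Z.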